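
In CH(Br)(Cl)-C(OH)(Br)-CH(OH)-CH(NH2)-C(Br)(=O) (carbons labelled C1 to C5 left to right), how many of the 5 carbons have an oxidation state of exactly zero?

Each bond to a more electronegative atom (O, N, halogen) counts +1, each bond to a less electronegative atom (H, metal, B, Si) counts −1, and each C–C bond counts 0. Tallying each carbon:
C1: 1C, 1H, 1Cl, 1Br → 0 − 1 + 1 + 1 = +1
C2: 2C, 1O, 1Br → 0 + 1 + 1 = +2
C3: 2C, 1H, 1O → 0 − 1 + 1 = 0
C4: 2C, 1H, 1N → 0 − 1 + 1 = 0
C5: 1C, 2O, 1Br → 0 + 2 + 1 = +3
2 carbons (C3, C4) meet the condition.

2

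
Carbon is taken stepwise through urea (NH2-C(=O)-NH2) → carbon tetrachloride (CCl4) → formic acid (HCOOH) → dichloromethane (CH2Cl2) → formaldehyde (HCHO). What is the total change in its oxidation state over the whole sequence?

Carbon oxidation states along the series — urea: +4, carbon tetrachloride: +4, formic acid: +2, dichloromethane: 0, formaldehyde: 0.
Net change = 0 − (+4) = -4.

-4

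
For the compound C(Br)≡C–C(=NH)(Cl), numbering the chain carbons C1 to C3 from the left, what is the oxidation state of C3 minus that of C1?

C3: 1C, 2N, 1Cl → 0 + 2 + 1 = +3
C1: 3C, 1Br → 0 + 1 = +1
Difference: +3 − (+1) = +2.

+2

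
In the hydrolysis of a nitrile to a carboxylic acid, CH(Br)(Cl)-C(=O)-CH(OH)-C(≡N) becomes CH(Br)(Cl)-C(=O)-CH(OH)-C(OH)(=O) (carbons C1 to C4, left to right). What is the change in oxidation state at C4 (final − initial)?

Before: C4 has 1 bond to C, 3 bonds to N → oxidation state +3.
After: C4 has 1 bond to C, 3 bonds to O → oxidation state +3.
Δ = +3 − (+3) = 0, so no net redox change at C4.

0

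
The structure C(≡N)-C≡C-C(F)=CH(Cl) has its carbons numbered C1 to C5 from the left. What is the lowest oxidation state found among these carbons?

0

Tallying each carbon's bonds:
C1: 1C, 3N → 0 + 3 = +3
C2: 4C → 0 = 0
C3: 4C → 0 = 0
C4: 3C, 1F → 0 + 1 = +1
C5: 2C, 1H, 1Cl → 0 − 1 + 1 = 0
The lowest value is 0.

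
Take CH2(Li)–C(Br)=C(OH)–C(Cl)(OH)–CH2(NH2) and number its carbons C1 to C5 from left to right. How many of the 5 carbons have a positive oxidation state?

3

Tallying each carbon's bonds:
C1: 1C, 2H, 1Li → 0 − 2 − 1 = -3
C2: 3C, 1Br → 0 + 1 = +1
C3: 3C, 1O → 0 + 1 = +1
C4: 2C, 1O, 1Cl → 0 + 1 + 1 = +2
C5: 1C, 2H, 1N → 0 − 2 + 1 = -1
3 carbons (C2, C3, C4) meet the condition.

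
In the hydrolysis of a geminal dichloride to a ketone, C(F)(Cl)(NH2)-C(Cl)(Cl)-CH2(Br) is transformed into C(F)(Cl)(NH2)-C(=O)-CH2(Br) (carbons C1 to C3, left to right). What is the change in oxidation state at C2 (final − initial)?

0

Before: C2 has 2 bonds to C, 2 bonds to Cl → oxidation state +2.
After: C2 has 2 bonds to C, 2 bonds to O → oxidation state +2.
Δ = +2 − (+2) = 0, so no net redox change at C2.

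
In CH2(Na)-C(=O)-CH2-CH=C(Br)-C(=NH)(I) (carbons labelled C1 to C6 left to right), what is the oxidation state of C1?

C1 has one bond to C (0), one bond to Na (-1), one bond to H (-1), one bond to H (-1).
Oxidation state = 0 − 1 − 1 − 1 = -3.

-3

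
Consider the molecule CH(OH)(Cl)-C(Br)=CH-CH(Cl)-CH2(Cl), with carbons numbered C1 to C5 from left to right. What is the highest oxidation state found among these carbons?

+1

Tallying each carbon's bonds:
C1: 1C, 1H, 1O, 1Cl → 0 − 1 + 1 + 1 = +1
C2: 3C, 1Br → 0 + 1 = +1
C3: 3C, 1H → 0 − 1 = -1
C4: 2C, 1H, 1Cl → 0 − 1 + 1 = 0
C5: 1C, 2H, 1Cl → 0 − 2 + 1 = -1
The highest value is +1.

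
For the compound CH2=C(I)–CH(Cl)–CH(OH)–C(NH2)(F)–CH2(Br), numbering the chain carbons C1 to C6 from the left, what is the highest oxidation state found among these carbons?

+2

Tallying each carbon's bonds:
C1: 2C, 2H → 0 − 2 = -2
C2: 3C, 1I → 0 + 1 = +1
C3: 2C, 1H, 1Cl → 0 − 1 + 1 = 0
C4: 2C, 1H, 1O → 0 − 1 + 1 = 0
C5: 2C, 1N, 1F → 0 + 1 + 1 = +2
C6: 1C, 2H, 1Br → 0 − 2 + 1 = -1
The highest value is +2.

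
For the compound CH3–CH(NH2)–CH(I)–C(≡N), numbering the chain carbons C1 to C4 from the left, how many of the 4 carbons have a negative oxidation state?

Tallying each carbon's bonds:
C1: 1C, 3H → 0 − 3 = -3
C2: 2C, 1H, 1N → 0 − 1 + 1 = 0
C3: 2C, 1H, 1I → 0 − 1 + 1 = 0
C4: 1C, 3N → 0 + 3 = +3
1 carbon (C1) meets the condition.

1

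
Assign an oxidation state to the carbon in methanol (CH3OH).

-2

The carbon has one bond to H (-1), one bond to H (-1), one bond to H (-1), one bond to O (+1).
Oxidation state = -1 − 1 − 1 + 1 = -2.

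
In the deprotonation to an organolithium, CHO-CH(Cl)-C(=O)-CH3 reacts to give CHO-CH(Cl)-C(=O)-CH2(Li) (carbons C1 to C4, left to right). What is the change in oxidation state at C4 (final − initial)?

Before: C4 has 1 bond to C, 3 bonds to H → oxidation state -3.
After: C4 has 1 bond to C, 2 bonds to H, 1 bond to Li → oxidation state -3.
Δ = -3 − (-3) = 0, so no net redox change at C4.

0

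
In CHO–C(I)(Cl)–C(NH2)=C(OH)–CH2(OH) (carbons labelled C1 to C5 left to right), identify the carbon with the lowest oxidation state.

Tallying each carbon's bonds:
C1: 1C, 1H, 2O → 0 − 1 + 2 = +1
C2: 2C, 1Cl, 1I → 0 + 1 + 1 = +2
C3: 3C, 1N → 0 + 1 = +1
C4: 3C, 1O → 0 + 1 = +1
C5: 1C, 2H, 1O → 0 − 2 + 1 = -1
The most reduced carbon is C5 at -1.

C5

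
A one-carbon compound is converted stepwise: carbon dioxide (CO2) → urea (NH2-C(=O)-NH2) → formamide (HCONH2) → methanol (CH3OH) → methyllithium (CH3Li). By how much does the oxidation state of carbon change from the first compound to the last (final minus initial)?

Carbon oxidation states along the series — carbon dioxide: +4, urea: +4, formamide: +2, methanol: -2, methyllithium: -4.
Net change = -4 − (+4) = -8.

-8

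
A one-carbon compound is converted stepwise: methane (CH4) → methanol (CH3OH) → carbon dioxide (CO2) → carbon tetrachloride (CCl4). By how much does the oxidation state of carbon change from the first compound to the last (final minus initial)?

+8

Carbon oxidation states along the series — methane: -4, methanol: -2, carbon dioxide: +4, carbon tetrachloride: +4.
Net change = +4 − (-4) = +8.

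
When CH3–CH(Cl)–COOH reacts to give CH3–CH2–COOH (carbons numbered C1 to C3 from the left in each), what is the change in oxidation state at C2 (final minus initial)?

-2

Before: C2 has 2 bonds to C, 1 bond to H, 1 bond to Cl → oxidation state 0.
After: C2 has 2 bonds to C, 2 bonds to H → oxidation state -2.
Δ = -2 − (0) = -2, so this is a reduction at C2.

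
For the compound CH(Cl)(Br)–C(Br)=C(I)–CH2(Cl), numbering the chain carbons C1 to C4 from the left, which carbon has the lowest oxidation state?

Each bond to a more electronegative atom (O, N, halogen) counts +1, each bond to a less electronegative atom (H, metal, B, Si) counts −1, and each C–C bond counts 0. Tallying each carbon:
C1: 1C, 1H, 1Cl, 1Br → 0 − 1 + 1 + 1 = +1
C2: 3C, 1Br → 0 + 1 = +1
C3: 3C, 1I → 0 + 1 = +1
C4: 1C, 2H, 1Cl → 0 − 2 + 1 = -1
The most reduced carbon is C4 at -1.

C4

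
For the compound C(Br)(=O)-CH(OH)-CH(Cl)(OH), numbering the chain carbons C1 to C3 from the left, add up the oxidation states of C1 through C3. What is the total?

+4

Each bond to a more electronegative atom (O, N, halogen) counts +1, each bond to a less electronegative atom (H, metal, B, Si) counts −1, and each C–C bond counts 0. Tallying each carbon:
C1: 1C, 2O, 1Br → 0 + 2 + 1 = +3
C2: 2C, 1H, 1O → 0 − 1 + 1 = 0
C3: 1C, 1H, 1O, 1Cl → 0 − 1 + 1 + 1 = +1
Sum = +3 + 0 + 1 = +4.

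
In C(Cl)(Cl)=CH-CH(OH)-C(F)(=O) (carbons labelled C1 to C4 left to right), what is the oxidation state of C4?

C4 has one bond to C (0), one bond to F (+1), a double bond to O (2×+1 = +2).
Oxidation state = 0 + 1 + 2 = +3.

+3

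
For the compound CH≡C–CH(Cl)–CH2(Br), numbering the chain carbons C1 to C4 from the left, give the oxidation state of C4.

-1

Each bond to a more electronegative atom (O, N, halogen) counts +1, each bond to a less electronegative atom (H, metal, B, Si) counts −1, and each C–C bond counts 0.
C4 has one bond to C (0), one bond to H (-1), one bond to H (-1), one bond to Br (+1).
Oxidation state = 0 − 1 − 1 + 1 = -1.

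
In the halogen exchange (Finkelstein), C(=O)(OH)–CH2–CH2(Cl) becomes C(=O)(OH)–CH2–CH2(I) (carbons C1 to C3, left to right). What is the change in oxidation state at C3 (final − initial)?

0

Before: C3 has 1 bond to C, 2 bonds to H, 1 bond to Cl → oxidation state -1.
After: C3 has 1 bond to C, 2 bonds to H, 1 bond to I → oxidation state -1.
Δ = -1 − (-1) = 0, so no net redox change at C3.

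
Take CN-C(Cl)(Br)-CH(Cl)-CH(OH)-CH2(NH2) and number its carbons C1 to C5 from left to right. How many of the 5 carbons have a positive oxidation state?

2

Tallying each carbon's bonds:
C1: 1C, 3N → 0 + 3 = +3
C2: 2C, 1Cl, 1Br → 0 + 1 + 1 = +2
C3: 2C, 1H, 1Cl → 0 − 1 + 1 = 0
C4: 2C, 1H, 1O → 0 − 1 + 1 = 0
C5: 1C, 2H, 1N → 0 − 2 + 1 = -1
2 carbons (C1, C2) meet the condition.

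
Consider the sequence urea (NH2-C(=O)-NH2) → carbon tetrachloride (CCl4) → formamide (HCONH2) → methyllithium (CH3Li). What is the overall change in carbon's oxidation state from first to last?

-8

Carbon oxidation states along the series — urea: +4, carbon tetrachloride: +4, formamide: +2, methyllithium: -4.
Net change = -4 − (+4) = -8.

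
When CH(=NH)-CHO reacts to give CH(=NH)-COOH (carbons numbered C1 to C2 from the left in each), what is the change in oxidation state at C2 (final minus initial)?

Before: C2 has 1 bond to C, 1 bond to H, 2 bonds to O → oxidation state +1.
After: C2 has 1 bond to C, 3 bonds to O → oxidation state +3.
Δ = +3 − (+1) = +2, so this is an oxidation at C2.

+2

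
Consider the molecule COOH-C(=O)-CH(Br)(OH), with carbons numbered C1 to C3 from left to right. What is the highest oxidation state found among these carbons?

Assign +1 per bond to O/N/halogen, −1 per bond to H or an electropositive element, and 0 per bond to carbon. Tallying each carbon:
C1: 1C, 3O → 0 + 3 = +3
C2: 2C, 2O → 0 + 2 = +2
C3: 1C, 1H, 1O, 1Br → 0 − 1 + 1 + 1 = +1
The highest value is +3.

+3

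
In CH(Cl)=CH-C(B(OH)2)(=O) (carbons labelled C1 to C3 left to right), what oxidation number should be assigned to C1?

C1 has a double bond to C (2×0 = 0), one bond to H (-1), one bond to Cl (+1).
Oxidation state = 0 − 1 + 1 = 0.

0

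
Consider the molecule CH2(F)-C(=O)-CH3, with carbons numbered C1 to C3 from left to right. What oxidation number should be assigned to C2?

C2 has one bond to C (0), one bond to C (0), a double bond to O (2×+1 = +2).
Oxidation state = 0 + 0 + 2 = +2.

+2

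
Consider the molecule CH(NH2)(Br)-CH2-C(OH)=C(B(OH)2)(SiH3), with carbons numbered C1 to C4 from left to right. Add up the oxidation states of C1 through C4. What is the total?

-2

Bonds to more-electronegative neighbours contribute +1 each, bonds to H or metals contribute −1 each, and C–C bonds contribute 0. Tallying each carbon:
C1: 1C, 1H, 1N, 1Br → 0 − 1 + 1 + 1 = +1
C2: 2C, 2H → 0 − 2 = -2
C3: 3C, 1O → 0 + 1 = +1
C4: 2C, 1B, 1Si → 0 − 1 − 1 = -2
Sum = +1 − 2 + 1 − 2 = -2.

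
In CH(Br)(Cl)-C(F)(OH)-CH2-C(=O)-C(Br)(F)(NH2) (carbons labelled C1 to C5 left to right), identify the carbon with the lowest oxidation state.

Bonds to more-electronegative neighbours contribute +1 each, bonds to H or metals contribute −1 each, and C–C bonds contribute 0. Tallying each carbon:
C1: 1C, 1H, 1Cl, 1Br → 0 − 1 + 1 + 1 = +1
C2: 2C, 1O, 1F → 0 + 1 + 1 = +2
C3: 2C, 2H → 0 − 2 = -2
C4: 2C, 2O → 0 + 2 = +2
C5: 1C, 1N, 1F, 1Br → 0 + 1 + 1 + 1 = +3
The most reduced carbon is C3 at -2.

C3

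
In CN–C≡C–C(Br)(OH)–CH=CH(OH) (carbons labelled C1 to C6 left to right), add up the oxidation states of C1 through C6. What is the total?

Each bond to a more electronegative atom (O, N, halogen) counts +1, each bond to a less electronegative atom (H, metal, B, Si) counts −1, and each C–C bond counts 0. Tallying each carbon:
C1: 1C, 3N → 0 + 3 = +3
C2: 4C → 0 = 0
C3: 4C → 0 = 0
C4: 2C, 1O, 1Br → 0 + 1 + 1 = +2
C5: 3C, 1H → 0 − 1 = -1
C6: 2C, 1H, 1O → 0 − 1 + 1 = 0
Sum = +3 + 0 + 0 + 2 − 1 + 0 = +4.

+4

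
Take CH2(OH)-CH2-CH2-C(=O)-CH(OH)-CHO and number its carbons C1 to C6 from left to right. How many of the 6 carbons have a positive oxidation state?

2

Count +1 for every bond to an atom more electronegative than carbon and −1 for every bond to one less electronegative; C–C bonds are 0. Tallying each carbon:
C1: 1C, 2H, 1O → 0 − 2 + 1 = -1
C2: 2C, 2H → 0 − 2 = -2
C3: 2C, 2H → 0 − 2 = -2
C4: 2C, 2O → 0 + 2 = +2
C5: 2C, 1H, 1O → 0 − 1 + 1 = 0
C6: 1C, 1H, 2O → 0 − 1 + 2 = +1
2 carbons (C4, C6) meet the condition.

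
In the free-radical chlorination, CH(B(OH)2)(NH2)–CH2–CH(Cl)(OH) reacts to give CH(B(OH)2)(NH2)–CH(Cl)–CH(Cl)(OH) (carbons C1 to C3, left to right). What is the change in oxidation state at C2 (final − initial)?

Before: C2 has 2 bonds to C, 2 bonds to H → oxidation state -2.
After: C2 has 2 bonds to C, 1 bond to H, 1 bond to Cl → oxidation state 0.
Δ = 0 − (-2) = +2, so this is an oxidation at C2.

+2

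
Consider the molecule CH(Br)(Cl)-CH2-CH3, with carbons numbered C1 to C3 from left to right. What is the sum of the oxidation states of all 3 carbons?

Assign +1 per bond to O/N/halogen, −1 per bond to H or an electropositive element, and 0 per bond to carbon. Tallying each carbon:
C1: 1C, 1H, 1Cl, 1Br → 0 − 1 + 1 + 1 = +1
C2: 2C, 2H → 0 − 2 = -2
C3: 1C, 3H → 0 − 3 = -3
Sum = +1 − 2 − 3 = -4.

-4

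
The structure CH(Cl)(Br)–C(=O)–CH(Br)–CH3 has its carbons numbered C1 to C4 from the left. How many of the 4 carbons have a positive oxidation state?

2

Tallying each carbon's bonds:
C1: 1C, 1H, 1Cl, 1Br → 0 − 1 + 1 + 1 = +1
C2: 2C, 2O → 0 + 2 = +2
C3: 2C, 1H, 1Br → 0 − 1 + 1 = 0
C4: 1C, 3H → 0 − 3 = -3
2 carbons (C1, C2) meet the condition.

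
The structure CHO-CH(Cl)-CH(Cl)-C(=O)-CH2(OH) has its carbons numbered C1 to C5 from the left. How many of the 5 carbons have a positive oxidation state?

Assign +1 per bond to O/N/halogen, −1 per bond to H or an electropositive element, and 0 per bond to carbon. Tallying each carbon:
C1: 1C, 1H, 2O → 0 − 1 + 2 = +1
C2: 2C, 1H, 1Cl → 0 − 1 + 1 = 0
C3: 2C, 1H, 1Cl → 0 − 1 + 1 = 0
C4: 2C, 2O → 0 + 2 = +2
C5: 1C, 2H, 1O → 0 − 2 + 1 = -1
2 carbons (C1, C4) meet the condition.

2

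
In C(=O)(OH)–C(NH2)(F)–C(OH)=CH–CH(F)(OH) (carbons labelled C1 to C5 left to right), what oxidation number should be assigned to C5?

+1

Assign +1 per bond to O/N/halogen, −1 per bond to H or an electropositive element, and 0 per bond to carbon.
C5 has one bond to C (0), one bond to F (+1), one bond to H (-1), one bond to O (+1).
Oxidation state = 0 + 1 − 1 + 1 = +1.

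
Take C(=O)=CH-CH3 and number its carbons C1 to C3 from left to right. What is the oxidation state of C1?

+2

C1 has a double bond to C (2×0 = 0), a double bond to O (2×+1 = +2).
Oxidation state = 0 + 2 = +2.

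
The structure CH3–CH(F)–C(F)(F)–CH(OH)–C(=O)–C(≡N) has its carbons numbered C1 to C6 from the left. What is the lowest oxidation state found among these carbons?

-3

Count +1 for every bond to an atom more electronegative than carbon and −1 for every bond to one less electronegative; C–C bonds are 0. Tallying each carbon:
C1: 1C, 3H → 0 − 3 = -3
C2: 2C, 1H, 1F → 0 − 1 + 1 = 0
C3: 2C, 2F → 0 + 2 = +2
C4: 2C, 1H, 1O → 0 − 1 + 1 = 0
C5: 2C, 2O → 0 + 2 = +2
C6: 1C, 3N → 0 + 3 = +3
The lowest value is -3.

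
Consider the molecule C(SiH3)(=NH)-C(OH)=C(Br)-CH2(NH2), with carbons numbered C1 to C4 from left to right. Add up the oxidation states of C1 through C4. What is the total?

Each bond to a more electronegative atom (O, N, halogen) counts +1, each bond to a less electronegative atom (H, metal, B, Si) counts −1, and each C–C bond counts 0. Tallying each carbon:
C1: 1C, 2N, 1Si → 0 + 2 − 1 = +1
C2: 3C, 1O → 0 + 1 = +1
C3: 3C, 1Br → 0 + 1 = +1
C4: 1C, 2H, 1N → 0 − 2 + 1 = -1
Sum = +1 + 1 + 1 − 1 = +2.

+2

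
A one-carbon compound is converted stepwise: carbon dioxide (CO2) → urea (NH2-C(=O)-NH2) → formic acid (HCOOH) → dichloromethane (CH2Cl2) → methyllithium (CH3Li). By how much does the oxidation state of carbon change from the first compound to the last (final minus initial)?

-8

Carbon oxidation states along the series — carbon dioxide: +4, urea: +4, formic acid: +2, dichloromethane: 0, methyllithium: -4.
Net change = -4 − (+4) = -8.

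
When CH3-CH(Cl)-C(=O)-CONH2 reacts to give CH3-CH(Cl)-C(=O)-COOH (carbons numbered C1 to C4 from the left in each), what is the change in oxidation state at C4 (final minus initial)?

0

Before: C4 has 1 bond to C, 2 bonds to O, 1 bond to N → oxidation state +3.
After: C4 has 1 bond to C, 3 bonds to O → oxidation state +3.
Δ = +3 − (+3) = 0, so no net redox change at C4.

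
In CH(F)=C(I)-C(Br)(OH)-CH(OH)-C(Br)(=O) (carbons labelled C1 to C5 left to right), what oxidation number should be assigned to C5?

C5 has one bond to C (0), one bond to Br (+1), a double bond to O (2×+1 = +2).
Oxidation state = 0 + 1 + 2 = +3.

+3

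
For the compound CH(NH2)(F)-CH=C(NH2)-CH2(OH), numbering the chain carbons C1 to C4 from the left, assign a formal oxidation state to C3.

+1

Each bond to a more electronegative atom (O, N, halogen) counts +1, each bond to a less electronegative atom (H, metal, B, Si) counts −1, and each C–C bond counts 0.
C3 has a double bond to C (2×0 = 0), one bond to C (0), one bond to N (+1).
Oxidation state = 0 + 0 + 1 = +1.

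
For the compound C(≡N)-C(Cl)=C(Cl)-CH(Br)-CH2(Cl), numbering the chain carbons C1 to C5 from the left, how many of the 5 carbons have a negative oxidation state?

1

Bonds to more-electronegative neighbours contribute +1 each, bonds to H or metals contribute −1 each, and C–C bonds contribute 0. Tallying each carbon:
C1: 1C, 3N → 0 + 3 = +3
C2: 3C, 1Cl → 0 + 1 = +1
C3: 3C, 1Cl → 0 + 1 = +1
C4: 2C, 1H, 1Br → 0 − 1 + 1 = 0
C5: 1C, 2H, 1Cl → 0 − 2 + 1 = -1
1 carbon (C5) meets the condition.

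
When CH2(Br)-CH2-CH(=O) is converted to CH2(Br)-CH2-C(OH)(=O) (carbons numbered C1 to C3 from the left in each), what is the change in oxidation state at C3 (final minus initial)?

+2

Before: C3 has 1 bond to C, 1 bond to H, 2 bonds to O → oxidation state +1.
After: C3 has 1 bond to C, 3 bonds to O → oxidation state +3.
Δ = +3 − (+1) = +2, so this is an oxidation at C3.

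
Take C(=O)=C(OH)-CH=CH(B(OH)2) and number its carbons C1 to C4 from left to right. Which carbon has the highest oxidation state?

C1

Assign +1 per bond to O/N/halogen, −1 per bond to H or an electropositive element, and 0 per bond to carbon. Tallying each carbon:
C1: 2C, 2O → 0 + 2 = +2
C2: 3C, 1O → 0 + 1 = +1
C3: 3C, 1H → 0 − 1 = -1
C4: 2C, 1H, 1B → 0 − 1 − 1 = -2
The most oxidised carbon is C1 at +2.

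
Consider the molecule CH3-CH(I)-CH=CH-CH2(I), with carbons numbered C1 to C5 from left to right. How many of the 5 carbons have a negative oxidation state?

Tallying each carbon's bonds:
C1: 1C, 3H → 0 − 3 = -3
C2: 2C, 1H, 1I → 0 − 1 + 1 = 0
C3: 3C, 1H → 0 − 1 = -1
C4: 3C, 1H → 0 − 1 = -1
C5: 1C, 2H, 1I → 0 − 2 + 1 = -1
4 carbons (C1, C3, C4, C5) meet the condition.

4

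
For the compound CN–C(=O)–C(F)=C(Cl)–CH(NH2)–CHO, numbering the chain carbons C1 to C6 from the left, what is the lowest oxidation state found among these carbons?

0

Count +1 for every bond to an atom more electronegative than carbon and −1 for every bond to one less electronegative; C–C bonds are 0. Tallying each carbon:
C1: 1C, 3N → 0 + 3 = +3
C2: 2C, 2O → 0 + 2 = +2
C3: 3C, 1F → 0 + 1 = +1
C4: 3C, 1Cl → 0 + 1 = +1
C5: 2C, 1H, 1N → 0 − 1 + 1 = 0
C6: 1C, 1H, 2O → 0 − 1 + 2 = +1
The lowest value is 0.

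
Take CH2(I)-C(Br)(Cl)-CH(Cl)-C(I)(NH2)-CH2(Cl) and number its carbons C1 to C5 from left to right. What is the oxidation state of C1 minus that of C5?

C1: 1C, 2H, 1I → 0 − 2 + 1 = -1
C5: 1C, 2H, 1Cl → 0 − 2 + 1 = -1
Difference: -1 − (-1) = 0.

0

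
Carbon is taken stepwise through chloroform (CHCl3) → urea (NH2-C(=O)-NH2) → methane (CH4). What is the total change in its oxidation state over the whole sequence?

Carbon oxidation states along the series — chloroform: +2, urea: +4, methane: -4.
Net change = -4 − (+2) = -6.

-6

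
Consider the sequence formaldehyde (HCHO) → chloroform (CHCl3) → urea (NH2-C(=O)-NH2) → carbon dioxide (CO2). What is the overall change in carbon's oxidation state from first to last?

Carbon oxidation states along the series — formaldehyde: 0, chloroform: +2, urea: +4, carbon dioxide: +4.
Net change = +4 − (0) = +4.

+4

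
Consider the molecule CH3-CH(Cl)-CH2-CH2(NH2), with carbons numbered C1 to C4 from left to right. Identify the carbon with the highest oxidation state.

C2

Tallying each carbon's bonds:
C1: 1C, 3H → 0 − 3 = -3
C2: 2C, 1H, 1Cl → 0 − 1 + 1 = 0
C3: 2C, 2H → 0 − 2 = -2
C4: 1C, 2H, 1N → 0 − 2 + 1 = -1
The most oxidised carbon is C2 at 0.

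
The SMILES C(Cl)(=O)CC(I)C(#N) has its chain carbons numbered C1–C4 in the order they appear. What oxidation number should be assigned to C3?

Assign +1 per bond to O/N/halogen, −1 per bond to H or an electropositive element, and 0 per bond to carbon.
C3 has one bond to C (0), one bond to C (0), one bond to I (+1), one bond to H (-1).
Oxidation state = 0 + 0 + 1 − 1 = 0.

0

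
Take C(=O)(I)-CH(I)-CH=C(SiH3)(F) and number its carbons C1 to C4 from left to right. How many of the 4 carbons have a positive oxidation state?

Tallying each carbon's bonds:
C1: 1C, 2O, 1I → 0 + 2 + 1 = +3
C2: 2C, 1H, 1I → 0 − 1 + 1 = 0
C3: 3C, 1H → 0 − 1 = -1
C4: 2C, 1F, 1Si → 0 + 1 − 1 = 0
1 carbon (C1) meets the condition.

1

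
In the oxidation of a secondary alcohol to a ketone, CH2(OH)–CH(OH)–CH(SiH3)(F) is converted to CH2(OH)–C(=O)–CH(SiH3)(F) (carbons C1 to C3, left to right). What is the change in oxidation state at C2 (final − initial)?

Before: C2 has 2 bonds to C, 1 bond to H, 1 bond to O → oxidation state 0.
After: C2 has 2 bonds to C, 2 bonds to O → oxidation state +2.
Δ = +2 − (0) = +2, so this is an oxidation at C2.

+2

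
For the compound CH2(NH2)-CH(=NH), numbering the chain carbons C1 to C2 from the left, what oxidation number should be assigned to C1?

Count +1 for every bond to an atom more electronegative than carbon and −1 for every bond to one less electronegative; C–C bonds are 0.
C1 has one bond to C (0), one bond to H (-1), one bond to N (+1), one bond to H (-1).
Oxidation state = 0 − 1 + 1 − 1 = -1.

-1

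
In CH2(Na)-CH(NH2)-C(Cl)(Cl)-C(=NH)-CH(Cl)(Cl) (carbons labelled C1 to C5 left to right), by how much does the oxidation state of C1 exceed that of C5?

-4

C1: 1C, 2H, 1Na → 0 − 2 − 1 = -3
C5: 1C, 1H, 2Cl → 0 − 1 + 2 = +1
Difference: -3 − (+1) = -4.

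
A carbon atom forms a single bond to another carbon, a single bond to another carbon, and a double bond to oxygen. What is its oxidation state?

Assign +1 per bond to O/N/halogen, −1 per bond to H or an electropositive element, and 0 per bond to carbon.
The carbon has one bond to C (0), one bond to C (0), a double bond to O (2×+1 = +2).
Oxidation state = 0 + 0 + 2 = +2.

+2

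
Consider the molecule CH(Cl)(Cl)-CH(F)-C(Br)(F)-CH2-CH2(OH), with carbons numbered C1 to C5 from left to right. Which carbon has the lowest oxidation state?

C4

Bonds to more-electronegative neighbours contribute +1 each, bonds to H or metals contribute −1 each, and C–C bonds contribute 0. Tallying each carbon:
C1: 1C, 1H, 2Cl → 0 − 1 + 2 = +1
C2: 2C, 1H, 1F → 0 − 1 + 1 = 0
C3: 2C, 1F, 1Br → 0 + 1 + 1 = +2
C4: 2C, 2H → 0 − 2 = -2
C5: 1C, 2H, 1O → 0 − 2 + 1 = -1
The most reduced carbon is C4 at -2.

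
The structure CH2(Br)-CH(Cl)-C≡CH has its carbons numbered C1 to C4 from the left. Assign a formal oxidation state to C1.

-1

C1 has one bond to C (0), one bond to H (-1), one bond to Br (+1), one bond to H (-1).
Oxidation state = 0 − 1 + 1 − 1 = -1.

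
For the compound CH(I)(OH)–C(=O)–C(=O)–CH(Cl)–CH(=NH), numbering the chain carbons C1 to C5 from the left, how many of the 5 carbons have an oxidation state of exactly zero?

Tallying each carbon's bonds:
C1: 1C, 1H, 1O, 1I → 0 − 1 + 1 + 1 = +1
C2: 2C, 2O → 0 + 2 = +2
C3: 2C, 2O → 0 + 2 = +2
C4: 2C, 1H, 1Cl → 0 − 1 + 1 = 0
C5: 1C, 1H, 2N → 0 − 1 + 2 = +1
1 carbon (C4) meets the condition.

1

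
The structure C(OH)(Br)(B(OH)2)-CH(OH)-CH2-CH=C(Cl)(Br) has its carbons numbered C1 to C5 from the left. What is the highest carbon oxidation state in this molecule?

Tallying each carbon's bonds:
C1: 1C, 1O, 1Br, 1B → 0 + 1 + 1 − 1 = +1
C2: 2C, 1H, 1O → 0 − 1 + 1 = 0
C3: 2C, 2H → 0 − 2 = -2
C4: 3C, 1H → 0 − 1 = -1
C5: 2C, 1Cl, 1Br → 0 + 1 + 1 = +2
The highest value is +2.

+2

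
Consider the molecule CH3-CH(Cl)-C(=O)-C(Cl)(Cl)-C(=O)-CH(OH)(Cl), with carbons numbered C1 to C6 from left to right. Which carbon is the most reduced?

C1

Each bond to a more electronegative atom (O, N, halogen) counts +1, each bond to a less electronegative atom (H, metal, B, Si) counts −1, and each C–C bond counts 0. Tallying each carbon:
C1: 1C, 3H → 0 − 3 = -3
C2: 2C, 1H, 1Cl → 0 − 1 + 1 = 0
C3: 2C, 2O → 0 + 2 = +2
C4: 2C, 2Cl → 0 + 2 = +2
C5: 2C, 2O → 0 + 2 = +2
C6: 1C, 1H, 1O, 1Cl → 0 − 1 + 1 + 1 = +1
The most reduced carbon is C1 at -3.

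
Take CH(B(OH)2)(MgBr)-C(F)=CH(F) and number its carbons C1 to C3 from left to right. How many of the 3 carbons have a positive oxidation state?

1

Tallying each carbon's bonds:
C1: 1C, 1H, 1Mg, 1B → 0 − 1 − 1 − 1 = -3
C2: 3C, 1F → 0 + 1 = +1
C3: 2C, 1H, 1F → 0 − 1 + 1 = 0
1 carbon (C2) meets the condition.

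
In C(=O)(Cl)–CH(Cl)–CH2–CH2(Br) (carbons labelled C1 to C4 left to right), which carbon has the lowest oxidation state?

Each bond to a more electronegative atom (O, N, halogen) counts +1, each bond to a less electronegative atom (H, metal, B, Si) counts −1, and each C–C bond counts 0. Tallying each carbon:
C1: 1C, 2O, 1Cl → 0 + 2 + 1 = +3
C2: 2C, 1H, 1Cl → 0 − 1 + 1 = 0
C3: 2C, 2H → 0 − 2 = -2
C4: 1C, 2H, 1Br → 0 − 2 + 1 = -1
The most reduced carbon is C3 at -2.

C3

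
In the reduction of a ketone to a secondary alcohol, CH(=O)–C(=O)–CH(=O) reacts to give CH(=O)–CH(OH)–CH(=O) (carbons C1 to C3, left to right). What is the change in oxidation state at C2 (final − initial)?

-2

Before: C2 has 2 bonds to C, 2 bonds to O → oxidation state +2.
After: C2 has 2 bonds to C, 1 bond to H, 1 bond to O → oxidation state 0.
Δ = 0 − (+2) = -2, so this is a reduction at C2.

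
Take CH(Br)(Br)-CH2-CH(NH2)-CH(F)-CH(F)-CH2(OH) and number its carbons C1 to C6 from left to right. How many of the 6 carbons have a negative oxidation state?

2

Tallying each carbon's bonds:
C1: 1C, 1H, 2Br → 0 − 1 + 2 = +1
C2: 2C, 2H → 0 − 2 = -2
C3: 2C, 1H, 1N → 0 − 1 + 1 = 0
C4: 2C, 1H, 1F → 0 − 1 + 1 = 0
C5: 2C, 1H, 1F → 0 − 1 + 1 = 0
C6: 1C, 2H, 1O → 0 − 2 + 1 = -1
2 carbons (C2, C6) meet the condition.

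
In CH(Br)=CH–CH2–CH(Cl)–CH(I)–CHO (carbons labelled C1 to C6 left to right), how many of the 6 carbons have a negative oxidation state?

2

Tallying each carbon's bonds:
C1: 2C, 1H, 1Br → 0 − 1 + 1 = 0
C2: 3C, 1H → 0 − 1 = -1
C3: 2C, 2H → 0 − 2 = -2
C4: 2C, 1H, 1Cl → 0 − 1 + 1 = 0
C5: 2C, 1H, 1I → 0 − 1 + 1 = 0
C6: 1C, 1H, 2O → 0 − 1 + 2 = +1
2 carbons (C2, C3) meet the condition.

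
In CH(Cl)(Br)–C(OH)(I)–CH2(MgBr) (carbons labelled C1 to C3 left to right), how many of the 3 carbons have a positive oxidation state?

Tallying each carbon's bonds:
C1: 1C, 1H, 1Cl, 1Br → 0 − 1 + 1 + 1 = +1
C2: 2C, 1O, 1I → 0 + 1 + 1 = +2
C3: 1C, 2H, 1Mg → 0 − 2 − 1 = -3
2 carbons (C1, C2) meet the condition.

2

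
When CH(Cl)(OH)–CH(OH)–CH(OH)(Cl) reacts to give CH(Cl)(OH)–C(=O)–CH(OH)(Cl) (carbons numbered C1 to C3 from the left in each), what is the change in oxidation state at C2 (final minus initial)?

Before: C2 has 2 bonds to C, 1 bond to H, 1 bond to O → oxidation state 0.
After: C2 has 2 bonds to C, 2 bonds to O → oxidation state +2.
Δ = +2 − (0) = +2, so this is an oxidation at C2.

+2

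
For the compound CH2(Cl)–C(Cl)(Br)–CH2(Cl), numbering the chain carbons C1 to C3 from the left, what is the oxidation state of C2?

+2

Bonds to more-electronegative neighbours contribute +1 each, bonds to H or metals contribute −1 each, and C–C bonds contribute 0.
C2 has one bond to C (0), one bond to C (0), one bond to Cl (+1), one bond to Br (+1).
Oxidation state = 0 + 0 + 1 + 1 = +2.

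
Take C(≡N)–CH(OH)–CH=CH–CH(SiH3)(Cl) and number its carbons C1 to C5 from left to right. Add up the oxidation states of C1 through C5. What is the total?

0

Bonds to more-electronegative neighbours contribute +1 each, bonds to H or metals contribute −1 each, and C–C bonds contribute 0. Tallying each carbon:
C1: 1C, 3N → 0 + 3 = +3
C2: 2C, 1H, 1O → 0 − 1 + 1 = 0
C3: 3C, 1H → 0 − 1 = -1
C4: 3C, 1H → 0 − 1 = -1
C5: 1C, 1H, 1Cl, 1Si → 0 − 1 + 1 − 1 = -1
Sum = +3 + 0 − 1 − 1 − 1 = 0.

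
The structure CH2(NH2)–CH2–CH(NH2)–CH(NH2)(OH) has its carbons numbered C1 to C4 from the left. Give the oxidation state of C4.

+1

C4 has one bond to C (0), one bond to N (+1), one bond to H (-1), one bond to O (+1).
Oxidation state = 0 + 1 − 1 + 1 = +1.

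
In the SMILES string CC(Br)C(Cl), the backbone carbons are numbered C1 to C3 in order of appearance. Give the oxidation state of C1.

-3

C1 has one bond to C (0), one bond to H (-1), one bond to H (-1), one bond to H (-1).
Oxidation state = 0 − 1 − 1 − 1 = -3.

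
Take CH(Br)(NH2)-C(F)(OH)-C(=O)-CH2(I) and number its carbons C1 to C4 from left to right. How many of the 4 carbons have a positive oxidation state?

Tallying each carbon's bonds:
C1: 1C, 1H, 1N, 1Br → 0 − 1 + 1 + 1 = +1
C2: 2C, 1O, 1F → 0 + 1 + 1 = +2
C3: 2C, 2O → 0 + 2 = +2
C4: 1C, 2H, 1I → 0 − 2 + 1 = -1
3 carbons (C1, C2, C3) meet the condition.

3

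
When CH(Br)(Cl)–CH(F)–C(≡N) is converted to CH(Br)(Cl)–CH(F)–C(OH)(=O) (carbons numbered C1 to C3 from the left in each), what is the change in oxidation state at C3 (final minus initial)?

0

Before: C3 has 1 bond to C, 3 bonds to N → oxidation state +3.
After: C3 has 1 bond to C, 3 bonds to O → oxidation state +3.
Δ = +3 − (+3) = 0, so no net redox change at C3.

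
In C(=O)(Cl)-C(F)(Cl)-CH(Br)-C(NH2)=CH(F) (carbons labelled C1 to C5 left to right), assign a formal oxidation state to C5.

C5 has a double bond to C (2×0 = 0), one bond to H (-1), one bond to F (+1).
Oxidation state = 0 − 1 + 1 = 0.

0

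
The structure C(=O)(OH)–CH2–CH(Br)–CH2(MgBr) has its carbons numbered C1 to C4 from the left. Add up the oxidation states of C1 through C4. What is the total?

-2

Tallying each carbon's bonds:
C1: 1C, 3O → 0 + 3 = +3
C2: 2C, 2H → 0 − 2 = -2
C3: 2C, 1H, 1Br → 0 − 1 + 1 = 0
C4: 1C, 2H, 1Mg → 0 − 2 − 1 = -3
Sum = +3 − 2 + 0 − 3 = -2.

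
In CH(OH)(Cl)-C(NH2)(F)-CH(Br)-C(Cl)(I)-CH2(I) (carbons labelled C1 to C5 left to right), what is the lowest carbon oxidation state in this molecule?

Each bond to a more electronegative atom (O, N, halogen) counts +1, each bond to a less electronegative atom (H, metal, B, Si) counts −1, and each C–C bond counts 0. Tallying each carbon:
C1: 1C, 1H, 1O, 1Cl → 0 − 1 + 1 + 1 = +1
C2: 2C, 1N, 1F → 0 + 1 + 1 = +2
C3: 2C, 1H, 1Br → 0 − 1 + 1 = 0
C4: 2C, 1Cl, 1I → 0 + 1 + 1 = +2
C5: 1C, 2H, 1I → 0 − 2 + 1 = -1
The lowest value is -1.

-1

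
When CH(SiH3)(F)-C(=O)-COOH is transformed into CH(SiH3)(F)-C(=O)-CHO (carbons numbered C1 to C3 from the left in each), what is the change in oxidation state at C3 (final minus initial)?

Before: C3 has 1 bond to C, 3 bonds to O → oxidation state +3.
After: C3 has 1 bond to C, 1 bond to H, 2 bonds to O → oxidation state +1.
Δ = +1 − (+3) = -2, so this is a reduction at C3.

-2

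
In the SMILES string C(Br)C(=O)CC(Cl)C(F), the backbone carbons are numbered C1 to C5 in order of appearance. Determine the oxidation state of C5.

Count +1 for every bond to an atom more electronegative than carbon and −1 for every bond to one less electronegative; C–C bonds are 0.
C5 has one bond to C (0), one bond to H (-1), one bond to H (-1), one bond to F (+1).
Oxidation state = 0 − 1 − 1 + 1 = -1.

-1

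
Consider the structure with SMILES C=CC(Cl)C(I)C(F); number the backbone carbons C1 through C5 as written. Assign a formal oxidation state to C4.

Each bond to a more electronegative atom (O, N, halogen) counts +1, each bond to a less electronegative atom (H, metal, B, Si) counts −1, and each C–C bond counts 0.
C4 has one bond to C (0), one bond to C (0), one bond to H (-1), one bond to I (+1).
Oxidation state = 0 + 0 − 1 + 1 = 0.

0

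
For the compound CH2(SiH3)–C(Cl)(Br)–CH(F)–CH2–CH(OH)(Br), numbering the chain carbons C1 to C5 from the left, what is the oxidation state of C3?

0

Assign +1 per bond to O/N/halogen, −1 per bond to H or an electropositive element, and 0 per bond to carbon.
C3 has one bond to C (0), one bond to C (0), one bond to H (-1), one bond to F (+1).
Oxidation state = 0 + 0 − 1 + 1 = 0.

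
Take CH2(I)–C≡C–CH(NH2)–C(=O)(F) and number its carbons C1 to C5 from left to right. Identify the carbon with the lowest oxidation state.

C1

Each bond to a more electronegative atom (O, N, halogen) counts +1, each bond to a less electronegative atom (H, metal, B, Si) counts −1, and each C–C bond counts 0. Tallying each carbon:
C1: 1C, 2H, 1I → 0 − 2 + 1 = -1
C2: 4C → 0 = 0
C3: 4C → 0 = 0
C4: 2C, 1H, 1N → 0 − 1 + 1 = 0
C5: 1C, 2O, 1F → 0 + 2 + 1 = +3
The most reduced carbon is C1 at -1.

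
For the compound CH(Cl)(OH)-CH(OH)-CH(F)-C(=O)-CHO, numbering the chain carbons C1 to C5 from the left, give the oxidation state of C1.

Each bond to a more electronegative atom (O, N, halogen) counts +1, each bond to a less electronegative atom (H, metal, B, Si) counts −1, and each C–C bond counts 0.
C1 has one bond to C (0), one bond to Cl (+1), one bond to O (+1), one bond to H (-1).
Oxidation state = 0 + 1 + 1 − 1 = +1.

+1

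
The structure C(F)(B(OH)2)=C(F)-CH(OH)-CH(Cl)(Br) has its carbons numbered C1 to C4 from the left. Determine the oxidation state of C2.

C2 has a double bond to C (2×0 = 0), one bond to C (0), one bond to F (+1).
Oxidation state = 0 + 0 + 1 = +1.

+1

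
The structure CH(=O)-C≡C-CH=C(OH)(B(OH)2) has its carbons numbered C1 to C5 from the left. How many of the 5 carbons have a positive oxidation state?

Tallying each carbon's bonds:
C1: 1C, 1H, 2O → 0 − 1 + 2 = +1
C2: 4C → 0 = 0
C3: 4C → 0 = 0
C4: 3C, 1H → 0 − 1 = -1
C5: 2C, 1O, 1B → 0 + 1 − 1 = 0
1 carbon (C1) meets the condition.

1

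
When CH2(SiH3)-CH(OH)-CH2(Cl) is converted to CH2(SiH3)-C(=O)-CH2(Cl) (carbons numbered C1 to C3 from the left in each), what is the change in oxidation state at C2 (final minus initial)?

+2

Before: C2 has 2 bonds to C, 1 bond to H, 1 bond to O → oxidation state 0.
After: C2 has 2 bonds to C, 2 bonds to O → oxidation state +2.
Δ = +2 − (0) = +2, so this is an oxidation at C2.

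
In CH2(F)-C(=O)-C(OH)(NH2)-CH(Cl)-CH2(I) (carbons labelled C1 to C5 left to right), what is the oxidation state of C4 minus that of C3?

-2

C4: 2C, 1H, 1Cl → 0 − 1 + 1 = 0
C3: 2C, 1O, 1N → 0 + 1 + 1 = +2
Difference: 0 − (+2) = -2.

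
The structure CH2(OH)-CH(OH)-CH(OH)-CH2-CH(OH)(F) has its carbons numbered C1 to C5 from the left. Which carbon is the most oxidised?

C5

Tallying each carbon's bonds:
C1: 1C, 2H, 1O → 0 − 2 + 1 = -1
C2: 2C, 1H, 1O → 0 − 1 + 1 = 0
C3: 2C, 1H, 1O → 0 − 1 + 1 = 0
C4: 2C, 2H → 0 − 2 = -2
C5: 1C, 1H, 1O, 1F → 0 − 1 + 1 + 1 = +1
The most oxidised carbon is C5 at +1.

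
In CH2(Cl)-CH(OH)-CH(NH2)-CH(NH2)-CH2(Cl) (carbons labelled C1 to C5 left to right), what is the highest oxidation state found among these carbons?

Tallying each carbon's bonds:
C1: 1C, 2H, 1Cl → 0 − 2 + 1 = -1
C2: 2C, 1H, 1O → 0 − 1 + 1 = 0
C3: 2C, 1H, 1N → 0 − 1 + 1 = 0
C4: 2C, 1H, 1N → 0 − 1 + 1 = 0
C5: 1C, 2H, 1Cl → 0 − 2 + 1 = -1
The highest value is 0.

0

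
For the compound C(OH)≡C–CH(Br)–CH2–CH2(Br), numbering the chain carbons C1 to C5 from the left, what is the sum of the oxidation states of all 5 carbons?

Bonds to more-electronegative neighbours contribute +1 each, bonds to H or metals contribute −1 each, and C–C bonds contribute 0. Tallying each carbon:
C1: 3C, 1O → 0 + 1 = +1
C2: 4C → 0 = 0
C3: 2C, 1H, 1Br → 0 − 1 + 1 = 0
C4: 2C, 2H → 0 − 2 = -2
C5: 1C, 2H, 1Br → 0 − 2 + 1 = -1
Sum = +1 + 0 + 0 − 2 − 1 = -2.

-2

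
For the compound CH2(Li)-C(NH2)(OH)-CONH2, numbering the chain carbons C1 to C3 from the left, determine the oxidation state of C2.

+2

Each bond to a more electronegative atom (O, N, halogen) counts +1, each bond to a less electronegative atom (H, metal, B, Si) counts −1, and each C–C bond counts 0.
C2 has one bond to C (0), one bond to C (0), one bond to N (+1), one bond to O (+1).
Oxidation state = 0 + 0 + 1 + 1 = +2.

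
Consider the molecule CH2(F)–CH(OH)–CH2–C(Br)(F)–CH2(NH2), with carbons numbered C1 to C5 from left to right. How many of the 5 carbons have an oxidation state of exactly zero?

1

Tallying each carbon's bonds:
C1: 1C, 2H, 1F → 0 − 2 + 1 = -1
C2: 2C, 1H, 1O → 0 − 1 + 1 = 0
C3: 2C, 2H → 0 − 2 = -2
C4: 2C, 1F, 1Br → 0 + 1 + 1 = +2
C5: 1C, 2H, 1N → 0 − 2 + 1 = -1
1 carbon (C2) meets the condition.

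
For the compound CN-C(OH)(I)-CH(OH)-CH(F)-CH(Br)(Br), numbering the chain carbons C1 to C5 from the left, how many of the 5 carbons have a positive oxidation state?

3

Bonds to more-electronegative neighbours contribute +1 each, bonds to H or metals contribute −1 each, and C–C bonds contribute 0. Tallying each carbon:
C1: 1C, 3N → 0 + 3 = +3
C2: 2C, 1O, 1I → 0 + 1 + 1 = +2
C3: 2C, 1H, 1O → 0 − 1 + 1 = 0
C4: 2C, 1H, 1F → 0 − 1 + 1 = 0
C5: 1C, 1H, 2Br → 0 − 1 + 2 = +1
3 carbons (C1, C2, C5) meet the condition.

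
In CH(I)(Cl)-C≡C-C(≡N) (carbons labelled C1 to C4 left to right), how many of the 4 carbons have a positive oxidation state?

Each bond to a more electronegative atom (O, N, halogen) counts +1, each bond to a less electronegative atom (H, metal, B, Si) counts −1, and each C–C bond counts 0. Tallying each carbon:
C1: 1C, 1H, 1Cl, 1I → 0 − 1 + 1 + 1 = +1
C2: 4C → 0 = 0
C3: 4C → 0 = 0
C4: 1C, 3N → 0 + 3 = +3
2 carbons (C1, C4) meet the condition.

2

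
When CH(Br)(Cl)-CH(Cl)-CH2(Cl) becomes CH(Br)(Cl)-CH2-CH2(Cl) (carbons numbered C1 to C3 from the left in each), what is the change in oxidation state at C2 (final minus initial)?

-2

Before: C2 has 2 bonds to C, 1 bond to H, 1 bond to Cl → oxidation state 0.
After: C2 has 2 bonds to C, 2 bonds to H → oxidation state -2.
Δ = -2 − (0) = -2, so this is a reduction at C2.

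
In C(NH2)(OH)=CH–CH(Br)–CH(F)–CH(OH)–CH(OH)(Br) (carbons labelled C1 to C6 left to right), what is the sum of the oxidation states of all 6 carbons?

+2

Tallying each carbon's bonds:
C1: 2C, 1O, 1N → 0 + 1 + 1 = +2
C2: 3C, 1H → 0 − 1 = -1
C3: 2C, 1H, 1Br → 0 − 1 + 1 = 0
C4: 2C, 1H, 1F → 0 − 1 + 1 = 0
C5: 2C, 1H, 1O → 0 − 1 + 1 = 0
C6: 1C, 1H, 1O, 1Br → 0 − 1 + 1 + 1 = +1
Sum = +2 − 1 + 0 + 0 + 0 + 1 = +2.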